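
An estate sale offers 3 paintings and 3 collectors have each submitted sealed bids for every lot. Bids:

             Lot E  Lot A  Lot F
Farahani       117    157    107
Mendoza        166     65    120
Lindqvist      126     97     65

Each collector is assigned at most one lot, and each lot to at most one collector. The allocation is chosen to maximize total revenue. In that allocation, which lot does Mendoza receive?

Mendoza receives Lot F.

Optimal: Farahani→Lot A ($157), Mendoza→Lot F ($120), Lindqvist→Lot E ($126) — total 157+120+126 = $403.
Column-greedy (each lot in turn goes to its best remaining collector) gives $388, worse by 15.
Next-best assignment: Farahani→Lot A, Mendoza→Lot E, Lindqvist→Lot F = $388.
Mendoza's own top lot is Lot E ($166), but forcing Mendoza→Lot E and reassigning the rest optimally gives only $388 — worse by 15.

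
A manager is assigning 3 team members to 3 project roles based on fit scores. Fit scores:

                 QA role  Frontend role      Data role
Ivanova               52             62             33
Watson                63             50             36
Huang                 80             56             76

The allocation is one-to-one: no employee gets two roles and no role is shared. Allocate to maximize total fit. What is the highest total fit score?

Max total: 201 pts

Optimal: Ivanova→Frontend role (62 pts), Watson→QA role (63 pts), Huang→Data role (76 pts) — total 62+63+76 = 201 pts.
Column-greedy (each role in turn goes to its best remaining employee) gives 178 pts, worse by 23.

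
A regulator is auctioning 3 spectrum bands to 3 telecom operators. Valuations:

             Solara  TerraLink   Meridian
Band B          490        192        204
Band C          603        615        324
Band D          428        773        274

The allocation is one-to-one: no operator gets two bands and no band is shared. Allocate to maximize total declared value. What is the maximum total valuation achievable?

Optimal: Solara→Band B ($490M), TerraLink→Band D ($773M), Meridian→Band C ($324M) — total 490+773+324 = $1587M.
Column-greedy (each band in turn goes to its best remaining operator) gives $1379M, worse by 208.
No other one-to-one assignment exceeds $1587M.

Maximum total: $1587M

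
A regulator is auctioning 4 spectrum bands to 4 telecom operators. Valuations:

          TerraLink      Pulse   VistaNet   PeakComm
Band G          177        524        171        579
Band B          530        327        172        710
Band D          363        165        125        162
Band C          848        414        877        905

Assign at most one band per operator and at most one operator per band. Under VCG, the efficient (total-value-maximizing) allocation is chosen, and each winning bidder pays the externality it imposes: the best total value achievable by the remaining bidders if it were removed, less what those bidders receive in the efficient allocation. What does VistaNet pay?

Efficient allocation: TerraLink→Band D ($363M), Pulse→Band G ($524M), VistaNet→Band C ($877M), PeakComm→Band B ($710M); total welfare W = $2474M.
VistaNet receives Band C at value $877M, so the others get W − 877 = $1597M.
Without VistaNet: best allocation of the remaining 3 bidders over all 4 bands is TerraLink→Band C ($848M), Pulse→Band G ($524M), PeakComm→Band B ($710M), total $2082M.
VCG payment = (others' best without VistaNet) − (others' welfare with VistaNet) = 2082 − 1597 = $485M.

VistaNet pays $485M.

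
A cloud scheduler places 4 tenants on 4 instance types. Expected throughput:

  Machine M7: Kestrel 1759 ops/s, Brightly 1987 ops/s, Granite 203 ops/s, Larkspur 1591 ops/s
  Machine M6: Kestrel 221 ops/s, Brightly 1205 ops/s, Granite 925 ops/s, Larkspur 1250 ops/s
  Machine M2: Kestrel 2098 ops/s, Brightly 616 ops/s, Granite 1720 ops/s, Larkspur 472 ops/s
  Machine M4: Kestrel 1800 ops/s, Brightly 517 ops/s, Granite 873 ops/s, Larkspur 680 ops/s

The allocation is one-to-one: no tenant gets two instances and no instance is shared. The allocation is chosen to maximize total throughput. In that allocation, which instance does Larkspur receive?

Optimal: Kestrel→Machine M4 (1800 ops/s), Brightly→Machine M7 (1987 ops/s), Granite→Machine M2 (1720 ops/s), Larkspur→Machine M6 (1250 ops/s) — total 1800+1987+1720+1250 = 6757 ops/s.
Column-greedy (each instance in turn goes to its best remaining tenant) gives 6208 ops/s, worse by 549.
Swapping Kestrel↔Brightly (Kestrel→Machine M7 1759 ops/s, Brightly→Machine M4 517 ops/s) loses 1511.
Every other assignment is strictly worse.
Larkspur's own top instance is Machine M7 (1591 ops/s), but forcing Larkspur→Machine M7 and reassigning the rest optimally gives only 6316 ops/s — worse by 441.

Larkspur receives Machine M6.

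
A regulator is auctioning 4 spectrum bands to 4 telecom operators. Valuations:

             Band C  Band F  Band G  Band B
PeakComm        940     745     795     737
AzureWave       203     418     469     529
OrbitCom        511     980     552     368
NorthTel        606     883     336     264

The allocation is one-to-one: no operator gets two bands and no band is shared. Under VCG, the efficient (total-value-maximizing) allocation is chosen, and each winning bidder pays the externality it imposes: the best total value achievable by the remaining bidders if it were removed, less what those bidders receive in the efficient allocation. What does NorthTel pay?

Efficient allocation: PeakComm→Band G ($795M), AzureWave→Band B ($529M), OrbitCom→Band F ($980M), NorthTel→Band C ($606M); total welfare W = $2910M.
NorthTel receives Band C at value $606M, so the others get W − 606 = $2304M.
Without NorthTel: best allocation of the remaining 3 bidders over all 4 bands is PeakComm→Band C ($940M), AzureWave→Band B ($529M), OrbitCom→Band F ($980M), total $2449M.
VCG payment = (others' best without NorthTel) − (others' welfare with NorthTel) = 2449 − 2304 = $145M.

NorthTel pays $145M.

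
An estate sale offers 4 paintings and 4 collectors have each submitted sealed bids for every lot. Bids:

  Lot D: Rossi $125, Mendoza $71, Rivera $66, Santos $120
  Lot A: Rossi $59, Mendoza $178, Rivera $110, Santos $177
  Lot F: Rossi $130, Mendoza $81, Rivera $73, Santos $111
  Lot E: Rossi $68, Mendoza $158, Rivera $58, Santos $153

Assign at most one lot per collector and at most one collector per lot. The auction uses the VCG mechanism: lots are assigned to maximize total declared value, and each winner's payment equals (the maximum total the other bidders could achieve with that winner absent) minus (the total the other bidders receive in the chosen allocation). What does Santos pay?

Santos pays $42.

Efficient allocation: Rossi→Lot D ($125), Mendoza→Lot E ($158), Rivera→Lot F ($73), Santos→Lot A ($177); total welfare W = $533.
Santos receives Lot A at value $177, so the others get W − 177 = $356.
Without Santos: best allocation of the remaining 3 bidders over all 4 lots is Rossi→Lot F ($130), Mendoza→Lot E ($158), Rivera→Lot A ($110), total $398.
VCG payment = (others' best without Santos) − (others' welfare with Santos) = 398 − 356 = $42.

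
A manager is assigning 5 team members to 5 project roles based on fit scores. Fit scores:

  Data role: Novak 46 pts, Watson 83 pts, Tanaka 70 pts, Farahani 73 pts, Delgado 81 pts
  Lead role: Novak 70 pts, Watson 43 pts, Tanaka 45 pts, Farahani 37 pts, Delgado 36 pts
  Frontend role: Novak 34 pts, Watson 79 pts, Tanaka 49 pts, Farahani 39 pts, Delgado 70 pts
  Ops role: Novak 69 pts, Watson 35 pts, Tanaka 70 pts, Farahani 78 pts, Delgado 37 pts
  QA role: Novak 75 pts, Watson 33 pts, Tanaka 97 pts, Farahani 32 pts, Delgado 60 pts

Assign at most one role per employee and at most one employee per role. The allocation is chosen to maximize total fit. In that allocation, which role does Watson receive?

This is a one-to-one assignment (maximum-weight bipartite matching).
Optimal: Novak→Lead role (70 pts), Watson→Frontend role (79 pts), Tanaka→QA role (97 pts), Farahani→Ops role (78 pts), Delgado→Data role (81 pts) — total 70+79+97+78+81 = 405 pts.
Max-entry greedy (repeatedly take the single best remaining cell) gives 398 pts, worse by 7.
Swapping Farahani↔Watson (Farahani→Frontend role 39 pts, Watson→Ops role 35 pts) loses 83.
Watson's own top role is Data role (83 pts), but forcing Watson→Data role and reassigning the rest optimally gives only 398 pts — worse by 7.

Watson receives Frontend role.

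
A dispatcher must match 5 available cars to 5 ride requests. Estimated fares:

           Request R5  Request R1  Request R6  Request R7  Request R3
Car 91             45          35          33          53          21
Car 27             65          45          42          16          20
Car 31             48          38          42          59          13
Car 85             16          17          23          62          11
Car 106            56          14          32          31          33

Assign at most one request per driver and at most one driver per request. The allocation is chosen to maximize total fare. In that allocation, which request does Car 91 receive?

Optimal: Car 91→Request R1 ($35), Car 27→Request R5 ($65), Car 31→Request R6 ($42), Car 85→Request R7 ($62), Car 106→Request R3 ($33) — total 35+65+42+62+33 = $237.
Row-greedy (each driver in turn takes its best remaining request) gives $210, worse by 27.
Swapping Car 91↔Car 27 (Car 91→Request R5 $45, Car 27→Request R1 $45) loses 10.
Checked against all permutations: $237 is optimal.
Car 91's own top request is Request R7 ($53), but forcing Car 91→Request R7 and reassigning the rest optimally gives only $212 — worse by 25.

Car 91 receives Request R1.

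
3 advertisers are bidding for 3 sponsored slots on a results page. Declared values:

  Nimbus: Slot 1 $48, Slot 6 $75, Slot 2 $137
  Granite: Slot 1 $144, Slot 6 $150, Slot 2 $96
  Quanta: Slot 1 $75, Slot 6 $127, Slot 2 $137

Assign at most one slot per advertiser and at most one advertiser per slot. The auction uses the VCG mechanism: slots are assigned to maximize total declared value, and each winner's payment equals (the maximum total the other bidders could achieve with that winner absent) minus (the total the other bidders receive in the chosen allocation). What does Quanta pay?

Efficient allocation: Nimbus→Slot 2 ($137), Granite→Slot 1 ($144), Quanta→Slot 6 ($127); total welfare W = $408.
Quanta receives Slot 6 at value $127, so the others get W − 127 = $281.
Without Quanta: best allocation of the remaining 2 bidders over all 3 slots is Nimbus→Slot 2 ($137), Granite→Slot 6 ($150), total $287.
VCG payment = (others' best without Quanta) − (others' welfare with Quanta) = 287 − 281 = $6.

Quanta pays $6.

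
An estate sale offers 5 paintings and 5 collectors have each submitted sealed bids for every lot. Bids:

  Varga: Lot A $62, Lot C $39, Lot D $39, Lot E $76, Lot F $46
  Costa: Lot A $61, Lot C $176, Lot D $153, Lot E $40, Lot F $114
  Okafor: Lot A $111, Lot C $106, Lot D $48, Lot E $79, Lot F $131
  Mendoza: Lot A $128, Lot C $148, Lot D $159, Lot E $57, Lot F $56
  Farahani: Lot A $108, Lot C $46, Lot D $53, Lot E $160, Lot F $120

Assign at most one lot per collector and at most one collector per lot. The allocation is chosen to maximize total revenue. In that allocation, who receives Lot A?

Varga receives Lot A.

Optimal: Varga→Lot A ($62), Costa→Lot C ($176), Okafor→Lot F ($131), Mendoza→Lot D ($159), Farahani→Lot E ($160) — total 62+176+131+159+160 = $688.
Row-greedy (each collector in turn takes its best remaining lot) gives $650, worse by 38.
Next-best assignment: Varga→Lot A, Costa→Lot D, Okafor→Lot F, Mendoza→Lot C, Farahani→Lot E = $654.
Varga's own top lot is Lot E ($76), but forcing Varga→Lot E and reassigning the rest optimally gives only $650 — worse by 38.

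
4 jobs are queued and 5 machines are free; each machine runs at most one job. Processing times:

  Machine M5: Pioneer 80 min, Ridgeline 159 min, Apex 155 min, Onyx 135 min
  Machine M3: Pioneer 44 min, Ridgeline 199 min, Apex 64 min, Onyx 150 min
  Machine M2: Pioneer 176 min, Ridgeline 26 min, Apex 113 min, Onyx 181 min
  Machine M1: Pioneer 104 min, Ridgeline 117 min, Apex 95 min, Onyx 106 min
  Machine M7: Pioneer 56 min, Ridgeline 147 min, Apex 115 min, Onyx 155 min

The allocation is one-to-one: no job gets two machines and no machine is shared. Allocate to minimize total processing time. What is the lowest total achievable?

Min total: 252 min

Optimal: Pioneer→Machine M7 (56 min), Ridgeline→Machine M2 (26 min), Apex→Machine M3 (64 min), Onyx→Machine M1 (106 min) — total 56+26+64+106 = 252 min.
No other one-to-one assignment undercuts 252 min.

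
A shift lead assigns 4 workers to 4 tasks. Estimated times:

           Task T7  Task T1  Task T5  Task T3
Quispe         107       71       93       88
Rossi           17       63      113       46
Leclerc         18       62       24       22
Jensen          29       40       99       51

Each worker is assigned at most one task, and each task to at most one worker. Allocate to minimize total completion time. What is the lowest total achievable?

Min total: 163 min

Optimal: Quispe→Task T1 (71 min), Rossi→Task T7 (17 min), Leclerc→Task T5 (24 min), Jensen→Task T3 (51 min) — total 71+17+24+51 = 163 min.
Min-entry greedy (repeatedly take the single cheapest remaining cell) gives 172 min, worse by 9.
Swapping Quispe↔Leclerc (Quispe→Task T5 93 min, Leclerc→Task T1 62 min) adds 60.
Checked against all permutations: 163 min is optimal.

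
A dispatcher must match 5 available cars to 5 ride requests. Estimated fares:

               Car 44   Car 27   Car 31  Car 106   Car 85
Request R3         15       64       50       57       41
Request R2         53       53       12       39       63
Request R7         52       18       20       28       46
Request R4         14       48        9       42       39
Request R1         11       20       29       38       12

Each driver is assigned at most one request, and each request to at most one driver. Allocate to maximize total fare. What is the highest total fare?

Maximum total: $251

This is a one-to-one assignment (maximum-weight bipartite matching).
Optimal: Car 44→Request R7 ($52), Car 27→Request R4 ($48), Car 31→Request R3 ($50), Car 106→Request R1 ($38), Car 85→Request R2 ($63) — total 52+48+50+38+63 = $251.
Column-greedy (each request in turn goes to its best remaining driver) gives $250, worse by 1.
Next-best assignment: Car 44→Request R7, Car 27→Request R3, Car 31→Request R1, Car 106→Request R4, Car 85→Request R2 = $250.
Checked against all permutations: $251 is optimal.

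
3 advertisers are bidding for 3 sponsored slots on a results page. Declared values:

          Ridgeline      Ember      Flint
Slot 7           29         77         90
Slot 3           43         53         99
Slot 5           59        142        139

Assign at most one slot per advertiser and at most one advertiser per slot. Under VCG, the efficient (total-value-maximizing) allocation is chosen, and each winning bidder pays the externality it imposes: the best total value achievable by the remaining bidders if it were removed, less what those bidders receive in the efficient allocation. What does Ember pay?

Ember pays $49.

Efficient allocation: Ridgeline→Slot 3 ($43), Ember→Slot 5 ($142), Flint→Slot 7 ($90); total welfare W = $275.
Ember receives Slot 5 at value $142, so the others get W − 142 = $133.
Without Ember: best allocation of the remaining 2 bidders over all 3 slots is Ridgeline→Slot 3 ($43), Flint→Slot 5 ($139), total $182.
VCG payment = (others' best without Ember) − (others' welfare with Ember) = 182 − 133 = $49.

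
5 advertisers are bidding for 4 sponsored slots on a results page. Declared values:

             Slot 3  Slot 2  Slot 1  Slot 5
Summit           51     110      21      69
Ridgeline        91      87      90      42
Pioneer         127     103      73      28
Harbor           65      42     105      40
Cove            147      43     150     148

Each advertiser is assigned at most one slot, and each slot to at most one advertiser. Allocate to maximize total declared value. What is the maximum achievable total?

Optimal: Pioneer→Slot 3 ($127), Summit→Slot 2 ($110), Harbor→Slot 1 ($105), Cove→Slot 5 ($148) — total 127+110+105+148 = $490.
Column-greedy (each slot in turn goes to its best remaining advertiser) gives $404, worse by 86.
Swapping Summit↔Cove (Summit→Slot 5 $69, Cove→Slot 2 $43) loses 146.
Every other assignment is strictly worse.

Maximum total: $490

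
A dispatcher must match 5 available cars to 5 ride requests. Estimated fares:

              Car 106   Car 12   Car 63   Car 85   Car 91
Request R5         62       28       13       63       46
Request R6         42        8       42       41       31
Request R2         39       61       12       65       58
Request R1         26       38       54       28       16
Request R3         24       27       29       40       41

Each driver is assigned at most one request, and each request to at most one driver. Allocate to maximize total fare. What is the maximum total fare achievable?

Max total: $261

Optimal: Car 106→Request R6 ($42), Car 12→Request R2 ($61), Car 63→Request R1 ($54), Car 85→Request R5 ($63), Car 91→Request R3 ($41) — total 42+61+54+63+41 = $261.
Row-greedy (each driver in turn takes its best remaining request) gives $259, worse by 2.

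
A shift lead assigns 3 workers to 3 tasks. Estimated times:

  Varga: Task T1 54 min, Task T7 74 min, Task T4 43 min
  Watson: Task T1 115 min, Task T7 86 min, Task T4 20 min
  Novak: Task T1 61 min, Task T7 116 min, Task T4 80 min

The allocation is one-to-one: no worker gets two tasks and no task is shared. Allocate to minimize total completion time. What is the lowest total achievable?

Min total: 155 min

Treat this as an assignment problem: match each worker to one task.
Optimal: Varga→Task T7 (74 min), Watson→Task T4 (20 min), Novak→Task T1 (61 min) — total 74+20+61 = 155 min.
Column-greedy (each task in turn goes to its cheapest remaining worker) gives 220 min, worse by 65.
Every other assignment is strictly worse.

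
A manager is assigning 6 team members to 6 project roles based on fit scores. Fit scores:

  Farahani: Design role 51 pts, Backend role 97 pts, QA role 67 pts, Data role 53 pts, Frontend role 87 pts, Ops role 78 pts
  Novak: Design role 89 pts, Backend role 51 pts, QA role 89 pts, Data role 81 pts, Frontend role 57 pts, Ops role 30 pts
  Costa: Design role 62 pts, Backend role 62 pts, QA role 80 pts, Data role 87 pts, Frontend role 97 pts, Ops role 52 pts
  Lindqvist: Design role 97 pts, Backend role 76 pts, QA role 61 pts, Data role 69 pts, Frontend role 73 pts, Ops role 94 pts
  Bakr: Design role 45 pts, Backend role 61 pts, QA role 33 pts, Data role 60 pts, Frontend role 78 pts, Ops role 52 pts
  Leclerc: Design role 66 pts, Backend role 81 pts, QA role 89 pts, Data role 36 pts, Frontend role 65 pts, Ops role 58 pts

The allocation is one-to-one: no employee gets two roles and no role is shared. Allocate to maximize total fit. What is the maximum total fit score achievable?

Maximum total: 534 pts

Optimal: Farahani→Backend role (97 pts), Novak→Design role (89 pts), Costa→Data role (87 pts), Lindqvist→Ops role (94 pts), Bakr→Frontend role (78 pts), Leclerc→QA role (89 pts) — total 97+89+87+94+78+89 = 534 pts.
Column-greedy (each role in turn goes to its best remaining employee) gives 506 pts, worse by 28.
Next-best assignment: Farahani→Backend role, Novak→Design role, Costa→Frontend role, Lindqvist→Ops role, Bakr→Data role, Leclerc→QA role = 526 pts.
Swapping Lindqvist↔Leclerc (Lindqvist→QA role 61 pts, Leclerc→Ops role 58 pts) loses 64.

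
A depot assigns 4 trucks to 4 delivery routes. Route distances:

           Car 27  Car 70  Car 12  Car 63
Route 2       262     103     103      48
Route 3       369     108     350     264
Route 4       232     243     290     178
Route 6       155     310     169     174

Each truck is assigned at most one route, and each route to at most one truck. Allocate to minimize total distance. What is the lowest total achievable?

Min total: 544 km

Optimal: Car 27→Route 6 (155 km), Car 70→Route 3 (108 km), Car 12→Route 2 (103 km), Car 63→Route 4 (178 km) — total 155+108+103+178 = 544 km.
Min-entry greedy (repeatedly take the single cheapest remaining cell) gives 601 km, worse by 57.
Every other assignment is strictly worse.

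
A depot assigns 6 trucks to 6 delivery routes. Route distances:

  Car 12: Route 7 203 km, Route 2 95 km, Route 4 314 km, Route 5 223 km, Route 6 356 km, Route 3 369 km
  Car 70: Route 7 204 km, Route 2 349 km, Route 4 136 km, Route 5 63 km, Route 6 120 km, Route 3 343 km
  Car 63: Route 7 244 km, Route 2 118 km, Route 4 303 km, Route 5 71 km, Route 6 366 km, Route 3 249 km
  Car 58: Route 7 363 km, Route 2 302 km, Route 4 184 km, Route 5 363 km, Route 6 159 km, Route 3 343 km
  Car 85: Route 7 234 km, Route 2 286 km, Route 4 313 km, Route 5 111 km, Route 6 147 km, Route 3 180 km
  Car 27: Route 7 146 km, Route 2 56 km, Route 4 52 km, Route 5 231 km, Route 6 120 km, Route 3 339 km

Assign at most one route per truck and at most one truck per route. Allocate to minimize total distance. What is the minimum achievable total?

Minimum total: 761 km

Optimal: Car 12→Route 2 (95 km), Car 70→Route 7 (204 km), Car 63→Route 5 (71 km), Car 58→Route 6 (159 km), Car 85→Route 3 (180 km), Car 27→Route 4 (52 km) — total 95+204+71+159+180+52 = 761 km.
Column-greedy (each route in turn goes to its cheapest remaining truck) gives 938 km, worse by 177.
Next-best assignment: Car 12→Route 7, Car 70→Route 5, Car 63→Route 2, Car 58→Route 6, Car 85→Route 3, Car 27→Route 4 = 775 km.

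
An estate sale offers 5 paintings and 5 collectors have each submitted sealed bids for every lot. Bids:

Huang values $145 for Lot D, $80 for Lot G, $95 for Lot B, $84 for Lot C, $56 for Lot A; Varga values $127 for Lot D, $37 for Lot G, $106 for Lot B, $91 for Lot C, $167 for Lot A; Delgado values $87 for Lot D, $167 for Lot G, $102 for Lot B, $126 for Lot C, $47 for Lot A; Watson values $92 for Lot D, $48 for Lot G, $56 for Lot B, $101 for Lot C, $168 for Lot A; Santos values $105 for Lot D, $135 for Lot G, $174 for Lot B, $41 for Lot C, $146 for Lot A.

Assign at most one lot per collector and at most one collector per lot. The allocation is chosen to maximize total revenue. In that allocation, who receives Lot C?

Optimal: Huang→Lot D ($145), Varga→Lot A ($167), Delgado→Lot G ($167), Watson→Lot C ($101), Santos→Lot B ($174) — total 145+167+167+101+174 = $754.
Max-entry greedy (repeatedly take the single best remaining cell) gives $745, worse by 9.
Next-best assignment: Huang→Lot D, Varga→Lot C, Delgado→Lot G, Watson→Lot A, Santos→Lot B = $745.
Swapping Varga↔Watson (Varga→Lot C $91, Watson→Lot A $168) loses 9.
Watson's own top lot is Lot A ($168), but forcing Watson→Lot A and reassigning the rest optimally gives only $745 — worse by 9.

Watson receives Lot C.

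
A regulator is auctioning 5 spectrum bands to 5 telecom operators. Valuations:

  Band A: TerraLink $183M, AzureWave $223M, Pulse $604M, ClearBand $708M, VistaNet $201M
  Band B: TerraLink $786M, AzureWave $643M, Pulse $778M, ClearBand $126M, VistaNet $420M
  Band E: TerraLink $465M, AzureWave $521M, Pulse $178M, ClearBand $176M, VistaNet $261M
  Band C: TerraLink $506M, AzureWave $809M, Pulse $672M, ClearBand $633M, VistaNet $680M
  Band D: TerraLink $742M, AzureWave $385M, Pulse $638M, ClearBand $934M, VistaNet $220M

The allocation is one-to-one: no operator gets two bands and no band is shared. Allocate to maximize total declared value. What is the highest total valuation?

Max total: $3525M

Optimal: TerraLink→Band B ($786M), AzureWave→Band E ($521M), Pulse→Band A ($604M), ClearBand→Band D ($934M), VistaNet→Band C ($680M) — total 786+521+604+934+680 = $3525M.
Column-greedy (each band in turn goes to its best remaining operator) gives $3333M, worse by 192.
No other one-to-one assignment exceeds $3525M.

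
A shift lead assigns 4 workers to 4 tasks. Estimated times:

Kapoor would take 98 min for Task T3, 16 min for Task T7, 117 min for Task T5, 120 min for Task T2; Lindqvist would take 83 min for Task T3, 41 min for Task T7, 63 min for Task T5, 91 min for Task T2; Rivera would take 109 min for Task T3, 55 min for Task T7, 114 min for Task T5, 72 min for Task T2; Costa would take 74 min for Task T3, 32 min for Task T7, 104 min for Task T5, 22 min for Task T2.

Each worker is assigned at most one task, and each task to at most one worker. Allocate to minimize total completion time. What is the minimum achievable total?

Optimal: Kapoor→Task T7 (16 min), Lindqvist→Task T5 (63 min), Rivera→Task T3 (109 min), Costa→Task T2 (22 min) — total 16+63+109+22 = 210 min.
Row-greedy (each worker in turn takes its cheapest remaining task) gives 225 min, worse by 15.
No other one-to-one assignment undercuts 210 min.

Minimum total: 210 min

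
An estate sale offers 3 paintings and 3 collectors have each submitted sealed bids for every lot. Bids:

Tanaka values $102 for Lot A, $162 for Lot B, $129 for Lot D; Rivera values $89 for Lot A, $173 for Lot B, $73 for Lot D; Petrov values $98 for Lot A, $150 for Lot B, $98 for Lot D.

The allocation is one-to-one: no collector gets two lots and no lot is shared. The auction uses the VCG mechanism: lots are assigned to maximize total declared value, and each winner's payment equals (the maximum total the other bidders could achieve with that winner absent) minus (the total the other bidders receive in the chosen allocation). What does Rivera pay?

Efficient allocation: Tanaka→Lot D ($129), Rivera→Lot B ($173), Petrov→Lot A ($98); total welfare W = $400.
Rivera receives Lot B at value $173, so the others get W − 173 = $227.
Without Rivera: best allocation of the remaining 2 bidders over all 3 lots is Tanaka→Lot D ($129), Petrov→Lot B ($150), total $279.
VCG payment = (others' best without Rivera) − (others' welfare with Rivera) = 279 − 227 = $52.

Rivera pays $52.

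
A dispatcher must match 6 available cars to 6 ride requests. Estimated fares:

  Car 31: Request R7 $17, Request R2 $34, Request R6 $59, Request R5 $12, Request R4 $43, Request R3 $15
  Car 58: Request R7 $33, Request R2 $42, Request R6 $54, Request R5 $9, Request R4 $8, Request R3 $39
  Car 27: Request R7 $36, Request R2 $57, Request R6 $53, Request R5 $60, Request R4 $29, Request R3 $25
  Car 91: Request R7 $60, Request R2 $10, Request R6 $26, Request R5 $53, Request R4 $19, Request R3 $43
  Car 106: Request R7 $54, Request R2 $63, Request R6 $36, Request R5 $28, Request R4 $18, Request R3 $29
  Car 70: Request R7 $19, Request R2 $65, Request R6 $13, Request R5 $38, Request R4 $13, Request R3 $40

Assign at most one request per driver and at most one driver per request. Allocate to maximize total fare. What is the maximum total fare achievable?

Maximum total: $320

This is the linear assignment problem.
Optimal: Car 31→Request R4 ($43), Car 58→Request R6 ($54), Car 27→Request R5 ($60), Car 91→Request R7 ($60), Car 106→Request R2 ($63), Car 70→Request R3 ($40) — total 43+54+60+60+63+40 = $320.
Column-greedy (each request in turn goes to its best remaining driver) gives $301, worse by 19.
Next-best assignment: Car 31→Request R4, Car 58→Request R6, Car 27→Request R5, Car 91→Request R3, Car 106→Request R7, Car 70→Request R2 = $319.
Every other assignment is strictly worse.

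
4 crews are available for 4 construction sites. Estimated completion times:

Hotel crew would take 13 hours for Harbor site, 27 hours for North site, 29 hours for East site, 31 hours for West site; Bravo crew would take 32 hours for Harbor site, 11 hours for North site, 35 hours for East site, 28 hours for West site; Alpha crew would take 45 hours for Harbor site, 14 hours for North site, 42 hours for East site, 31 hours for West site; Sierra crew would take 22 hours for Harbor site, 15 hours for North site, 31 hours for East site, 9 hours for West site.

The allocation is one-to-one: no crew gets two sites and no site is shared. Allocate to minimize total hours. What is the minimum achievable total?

Minimum total: 71 hours

This is a one-to-one assignment (minimum-cost bipartite matching).
Optimal: Hotel crew→Harbor site (13 hours), Bravo crew→East site (35 hours), Alpha crew→North site (14 hours), Sierra crew→West site (9 hours) — total 13+35+14+9 = 71 hours.
Min-entry greedy (repeatedly take the single cheapest remaining cell) gives 75 hours, worse by 4.
Next-best assignment: Hotel crew→Harbor site, Bravo crew→North site, Alpha crew→East site, Sierra crew→West site = 75 hours.
Every other assignment is strictly worse.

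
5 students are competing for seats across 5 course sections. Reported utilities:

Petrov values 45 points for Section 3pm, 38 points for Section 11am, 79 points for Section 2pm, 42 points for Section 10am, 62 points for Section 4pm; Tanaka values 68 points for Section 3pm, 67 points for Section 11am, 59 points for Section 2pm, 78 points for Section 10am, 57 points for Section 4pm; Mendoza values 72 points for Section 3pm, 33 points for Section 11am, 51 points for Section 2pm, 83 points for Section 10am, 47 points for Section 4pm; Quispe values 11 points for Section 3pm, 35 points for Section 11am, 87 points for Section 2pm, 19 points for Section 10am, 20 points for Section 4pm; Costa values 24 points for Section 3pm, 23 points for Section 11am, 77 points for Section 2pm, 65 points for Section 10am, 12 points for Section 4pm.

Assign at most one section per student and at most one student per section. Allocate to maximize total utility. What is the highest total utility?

Optimal: Petrov→Section 4pm (62 points), Tanaka→Section 11am (67 points), Mendoza→Section 3pm (72 points), Quispe→Section 2pm (87 points), Costa→Section 10am (65 points) — total 62+67+72+87+65 = 353 points.
Max-entry greedy (repeatedly take the single best remaining cell) gives 323 points, worse by 30.
Next-best assignment: Petrov→Section 4pm, Tanaka→Section 3pm, Mendoza→Section 10am, Quispe→Section 11am, Costa→Section 2pm = 325 points.
Swapping Petrov↔Costa (Petrov→Section 10am 42 points, Costa→Section 4pm 12 points) loses 73.

Maximum total: 353 points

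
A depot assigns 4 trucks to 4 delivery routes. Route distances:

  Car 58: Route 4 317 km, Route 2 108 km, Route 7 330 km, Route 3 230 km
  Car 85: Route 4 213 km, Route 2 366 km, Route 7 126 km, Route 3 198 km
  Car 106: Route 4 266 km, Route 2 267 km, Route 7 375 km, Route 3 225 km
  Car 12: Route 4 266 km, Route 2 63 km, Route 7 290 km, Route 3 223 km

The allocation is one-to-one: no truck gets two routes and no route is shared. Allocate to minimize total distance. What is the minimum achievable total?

Optimal: Car 58→Route 3 (230 km), Car 85→Route 7 (126 km), Car 106→Route 4 (266 km), Car 12→Route 2 (63 km) — total 230+126+266+63 = 685 km.
Min-entry greedy (repeatedly take the single cheapest remaining cell) gives 731 km, worse by 46.
Next-best assignment: Car 58→Route 2, Car 85→Route 7, Car 106→Route 4, Car 12→Route 3 = 723 km.
No other one-to-one assignment undercuts 685 km.

Minimum total: 685 km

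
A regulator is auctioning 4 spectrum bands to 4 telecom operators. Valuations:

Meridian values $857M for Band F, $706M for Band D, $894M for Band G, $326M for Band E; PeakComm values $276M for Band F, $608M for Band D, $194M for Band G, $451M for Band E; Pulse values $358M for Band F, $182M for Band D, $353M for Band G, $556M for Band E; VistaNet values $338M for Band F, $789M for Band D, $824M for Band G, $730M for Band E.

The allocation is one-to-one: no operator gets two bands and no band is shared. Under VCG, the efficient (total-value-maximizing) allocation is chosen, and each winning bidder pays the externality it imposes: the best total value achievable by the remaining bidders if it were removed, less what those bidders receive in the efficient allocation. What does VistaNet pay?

VistaNet pays $37M.

Efficient allocation: Meridian→Band F ($857M), PeakComm→Band D ($608M), Pulse→Band E ($556M), VistaNet→Band G ($824M); total welfare W = $2845M.
VistaNet receives Band G at value $824M, so the others get W − 824 = $2021M.
Without VistaNet: best allocation of the remaining 3 bidders over all 4 bands is Meridian→Band G ($894M), PeakComm→Band D ($608M), Pulse→Band E ($556M), total $2058M.
VCG payment = (others' best without VistaNet) − (others' welfare with VistaNet) = 2058 − 2021 = $37M.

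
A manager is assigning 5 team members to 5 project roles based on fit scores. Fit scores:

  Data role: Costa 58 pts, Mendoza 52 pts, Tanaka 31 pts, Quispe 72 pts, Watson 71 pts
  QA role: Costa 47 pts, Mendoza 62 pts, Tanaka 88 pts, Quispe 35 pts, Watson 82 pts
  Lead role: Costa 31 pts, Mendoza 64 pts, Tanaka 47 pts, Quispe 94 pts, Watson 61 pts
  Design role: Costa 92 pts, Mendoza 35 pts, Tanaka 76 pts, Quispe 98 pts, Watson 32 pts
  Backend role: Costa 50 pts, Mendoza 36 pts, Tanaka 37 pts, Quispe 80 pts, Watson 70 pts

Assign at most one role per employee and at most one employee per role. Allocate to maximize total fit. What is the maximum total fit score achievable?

Maximum total: 396 pts

Optimal: Costa→Design role (92 pts), Mendoza→Data role (52 pts), Tanaka→QA role (88 pts), Quispe→Lead role (94 pts), Watson→Backend role (70 pts) — total 92+52+88+94+70 = 396 pts.
Max-entry greedy (repeatedly take the single best remaining cell) gives 371 pts, worse by 25.
Checked against all permutations: 396 pts is optimal.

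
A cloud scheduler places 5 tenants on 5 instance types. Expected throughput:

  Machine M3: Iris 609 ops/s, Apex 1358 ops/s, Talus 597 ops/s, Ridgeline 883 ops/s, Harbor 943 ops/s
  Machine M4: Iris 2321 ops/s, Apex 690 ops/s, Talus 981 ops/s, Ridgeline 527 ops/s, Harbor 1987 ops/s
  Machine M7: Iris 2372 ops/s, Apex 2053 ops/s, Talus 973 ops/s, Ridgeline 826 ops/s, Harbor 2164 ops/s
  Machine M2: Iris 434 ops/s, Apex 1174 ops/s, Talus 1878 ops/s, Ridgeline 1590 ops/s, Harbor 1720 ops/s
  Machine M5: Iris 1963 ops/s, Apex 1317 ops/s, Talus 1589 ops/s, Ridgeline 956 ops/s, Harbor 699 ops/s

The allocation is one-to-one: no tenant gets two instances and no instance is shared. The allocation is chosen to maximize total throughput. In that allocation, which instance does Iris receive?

Iris receives Machine M4.

This is the linear assignment problem.
Optimal: Iris→Machine M4 (2321 ops/s), Apex→Machine M3 (1358 ops/s), Talus→Machine M5 (1589 ops/s), Ridgeline→Machine M2 (1590 ops/s), Harbor→Machine M7 (2164 ops/s) — total 2321+1358+1589+1590+2164 = 9022 ops/s.
Max-entry greedy (repeatedly take the single best remaining cell) gives 8551 ops/s, worse by 471.
Next-best assignment: Iris→Machine M7, Apex→Machine M3, Talus→Machine M5, Ridgeline→Machine M2, Harbor→Machine M4 = 8896 ops/s.
No other one-to-one assignment exceeds 9022 ops/s.
Iris's own top instance is Machine M7 (2372 ops/s), but forcing Iris→Machine M7 and reassigning the rest optimally gives only 8896 ops/s — worse by 126.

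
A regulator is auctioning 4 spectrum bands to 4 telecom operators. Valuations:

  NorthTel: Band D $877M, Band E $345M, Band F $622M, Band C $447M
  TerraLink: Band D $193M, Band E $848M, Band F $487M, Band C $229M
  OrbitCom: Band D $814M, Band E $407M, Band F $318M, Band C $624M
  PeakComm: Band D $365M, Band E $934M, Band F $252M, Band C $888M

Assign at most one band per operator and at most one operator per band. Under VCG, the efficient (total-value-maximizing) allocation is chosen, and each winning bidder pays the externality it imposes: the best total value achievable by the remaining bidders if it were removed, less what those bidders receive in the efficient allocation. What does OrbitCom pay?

Efficient allocation: NorthTel→Band F ($622M), TerraLink→Band E ($848M), OrbitCom→Band D ($814M), PeakComm→Band C ($888M); total welfare W = $3172M.
OrbitCom receives Band D at value $814M, so the others get W − 814 = $2358M.
Without OrbitCom: best allocation of the remaining 3 bidders over all 4 bands is NorthTel→Band D ($877M), TerraLink→Band E ($848M), PeakComm→Band C ($888M), total $2613M.
VCG payment = (others' best without OrbitCom) − (others' welfare with OrbitCom) = 2613 − 2358 = $255M.

OrbitCom pays $255M.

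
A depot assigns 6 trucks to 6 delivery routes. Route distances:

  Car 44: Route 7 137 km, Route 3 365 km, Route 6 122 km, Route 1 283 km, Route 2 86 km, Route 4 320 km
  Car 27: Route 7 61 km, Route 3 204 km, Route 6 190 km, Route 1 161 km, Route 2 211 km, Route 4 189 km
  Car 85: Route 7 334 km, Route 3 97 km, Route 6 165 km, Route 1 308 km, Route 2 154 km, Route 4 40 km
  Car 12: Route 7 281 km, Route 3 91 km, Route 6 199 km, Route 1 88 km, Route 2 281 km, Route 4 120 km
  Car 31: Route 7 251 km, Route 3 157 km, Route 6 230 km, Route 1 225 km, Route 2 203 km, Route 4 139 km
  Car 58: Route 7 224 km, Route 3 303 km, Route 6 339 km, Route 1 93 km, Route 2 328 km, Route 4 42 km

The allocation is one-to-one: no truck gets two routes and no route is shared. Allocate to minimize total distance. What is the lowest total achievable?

Optimal: Car 44→Route 2 (86 km), Car 27→Route 7 (61 km), Car 85→Route 6 (165 km), Car 12→Route 1 (88 km), Car 31→Route 3 (157 km), Car 58→Route 4 (42 km) — total 86+61+165+88+157+42 = 599 km.

Min total: 599 km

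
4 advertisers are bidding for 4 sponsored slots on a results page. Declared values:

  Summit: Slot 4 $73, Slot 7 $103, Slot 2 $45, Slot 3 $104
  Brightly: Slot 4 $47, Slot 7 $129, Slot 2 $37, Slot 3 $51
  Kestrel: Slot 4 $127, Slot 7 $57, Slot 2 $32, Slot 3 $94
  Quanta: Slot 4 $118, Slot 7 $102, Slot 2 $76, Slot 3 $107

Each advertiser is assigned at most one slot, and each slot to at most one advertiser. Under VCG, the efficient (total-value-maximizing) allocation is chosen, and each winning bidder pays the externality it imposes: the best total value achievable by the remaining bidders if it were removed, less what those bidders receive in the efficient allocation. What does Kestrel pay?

Kestrel pays $42.

Efficient allocation: Summit→Slot 3 ($104), Brightly→Slot 7 ($129), Kestrel→Slot 4 ($127), Quanta→Slot 2 ($76); total welfare W = $436.
Kestrel receives Slot 4 at value $127, so the others get W − 127 = $309.
Without Kestrel: best allocation of the remaining 3 bidders over all 4 slots is Summit→Slot 3 ($104), Brightly→Slot 7 ($129), Quanta→Slot 4 ($118), total $351.
VCG payment = (others' best without Kestrel) − (others' welfare with Kestrel) = 351 − 309 = $42.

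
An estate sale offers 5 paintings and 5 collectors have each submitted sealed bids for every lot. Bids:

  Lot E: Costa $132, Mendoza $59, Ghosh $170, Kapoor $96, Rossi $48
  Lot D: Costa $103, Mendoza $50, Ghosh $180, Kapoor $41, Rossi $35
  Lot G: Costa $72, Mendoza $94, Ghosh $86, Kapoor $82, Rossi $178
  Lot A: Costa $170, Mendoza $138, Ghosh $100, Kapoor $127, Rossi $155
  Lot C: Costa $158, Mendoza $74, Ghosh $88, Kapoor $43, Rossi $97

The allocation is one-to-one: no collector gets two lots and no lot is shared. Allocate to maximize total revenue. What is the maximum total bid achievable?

Max total: $750

This is a one-to-one assignment (maximum-weight bipartite matching).
Optimal: Costa→Lot C ($158), Mendoza→Lot A ($138), Ghosh→Lot D ($180), Kapoor→Lot E ($96), Rossi→Lot G ($178) — total 158+138+180+96+178 = $750.
Row-greedy (each collector in turn takes its best remaining lot) gives $637, worse by 113.
Next-best assignment: Costa→Lot C, Mendoza→Lot E, Ghosh→Lot D, Kapoor→Lot A, Rossi→Lot G = $702.
Swapping Kapoor↔Ghosh (Kapoor→Lot D $41, Ghosh→Lot E $170) loses 65.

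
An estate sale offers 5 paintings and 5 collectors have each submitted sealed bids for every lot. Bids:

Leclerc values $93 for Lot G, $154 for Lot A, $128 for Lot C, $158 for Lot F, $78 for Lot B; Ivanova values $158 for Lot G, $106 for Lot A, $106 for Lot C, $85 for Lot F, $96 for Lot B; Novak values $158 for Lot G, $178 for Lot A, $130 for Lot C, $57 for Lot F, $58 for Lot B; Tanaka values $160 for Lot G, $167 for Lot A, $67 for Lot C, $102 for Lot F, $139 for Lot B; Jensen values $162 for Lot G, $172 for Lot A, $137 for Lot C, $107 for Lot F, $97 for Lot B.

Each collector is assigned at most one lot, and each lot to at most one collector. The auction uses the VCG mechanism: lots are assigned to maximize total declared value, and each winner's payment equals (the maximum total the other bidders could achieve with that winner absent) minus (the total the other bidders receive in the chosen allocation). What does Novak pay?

Efficient allocation: Leclerc→Lot F ($158), Ivanova→Lot G ($158), Novak→Lot A ($178), Tanaka→Lot B ($139), Jensen→Lot C ($137); total welfare W = $770.
Novak receives Lot A at value $178, so the others get W − 178 = $592.
Without Novak: best allocation of the remaining 4 bidders over all 5 lots is Leclerc→Lot F ($158), Ivanova→Lot G ($158), Tanaka→Lot B ($139), Jensen→Lot A ($172), total $627.
VCG payment = (others' best without Novak) − (others' welfare with Novak) = 627 − 592 = $35.

Novak pays $35.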